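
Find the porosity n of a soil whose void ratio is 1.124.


Using the relation n = e / (1 + e)
n = 1.124 / (1 + 1.124)
n = 1.124 / 2.124
n = 0.5292


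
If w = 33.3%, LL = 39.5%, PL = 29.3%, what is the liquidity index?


First compute the plasticity index:
PI = LL - PL = 39.5 - 29.3 = 10.2
Then compute the liquidity index:
LI = (w - PL) / PI
LI = (33.3 - 29.3) / 10.2
LI = 0.392


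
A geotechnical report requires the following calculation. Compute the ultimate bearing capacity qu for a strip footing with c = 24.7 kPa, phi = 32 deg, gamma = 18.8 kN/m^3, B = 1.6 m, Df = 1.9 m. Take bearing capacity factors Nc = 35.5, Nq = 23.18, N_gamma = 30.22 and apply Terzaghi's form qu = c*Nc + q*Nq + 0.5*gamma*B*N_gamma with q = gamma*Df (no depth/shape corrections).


Compute qu = c*Nc + gamma*Df*Nq + 0.5*gamma*B*N_gamma
Term 1: 24.7 * 35.5 = 876.85
Term 2: 18.8 * 1.9 * 23.18 = 827.9896
Term 3: 0.5 * 18.8 * 1.6 * 30.22 = 454.5088
qu = 876.85 + 827.9896 + 454.5088
qu = 2159.35 kPa


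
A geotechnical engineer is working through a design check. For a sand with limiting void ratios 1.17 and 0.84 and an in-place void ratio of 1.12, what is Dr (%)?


Using Dr = (e_max - e) / (e_max - e_min) * 100
e_max - e = 1.17 - 1.12 = 0.05
e_max - e_min = 1.17 - 0.84 = 0.33
Dr = 0.05 / 0.33 * 100
Dr = 15.15 %


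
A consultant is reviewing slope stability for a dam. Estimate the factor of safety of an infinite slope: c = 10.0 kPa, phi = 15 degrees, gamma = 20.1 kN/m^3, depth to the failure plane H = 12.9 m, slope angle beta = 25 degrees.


Using Fs = c / (gamma*H*sin(beta)*cos(beta)) + tan(phi)/tan(beta)
Cohesion contribution = 10.0 / (20.1*12.9*sin(25)*cos(25))
Cohesion contribution = 0.100691
Friction contribution = tan(15)/tan(25) = 0.574619
Fs = 0.100691 + 0.574619
Fs = 0.675


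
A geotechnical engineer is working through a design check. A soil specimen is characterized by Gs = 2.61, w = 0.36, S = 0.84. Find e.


Using the relation e = Gs * w / S
e = 2.61 * 0.36 / 0.84
e = 1.1186


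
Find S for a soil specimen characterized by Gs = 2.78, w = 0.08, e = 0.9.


Result: 0.2471

Derivation:
Using S = Gs * w / e
S = 2.78 * 0.08 / 0.9
S = 0.2471


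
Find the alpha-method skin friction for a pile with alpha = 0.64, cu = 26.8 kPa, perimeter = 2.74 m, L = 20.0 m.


Result: 939.93 kN

Derivation:
Using Qs = alpha * cu * perimeter * L
Qs = 0.64 * 26.8 * 2.74 * 20.0
Qs = 939.93 kN


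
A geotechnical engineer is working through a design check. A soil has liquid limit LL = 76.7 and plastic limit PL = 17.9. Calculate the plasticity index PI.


Using PI = LL - PL
PI = 76.7 - 17.9
PI = 58.8


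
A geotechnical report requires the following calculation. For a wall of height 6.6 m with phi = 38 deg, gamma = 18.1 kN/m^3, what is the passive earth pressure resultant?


Compute passive earth pressure coefficient:
Kp = tan^2(45 + phi/2) = tan^2(64.0) = 4.203746
Compute passive force:
Pp = 0.5 * Kp * gamma * H^2
Pp = 0.5 * 4.203746 * 18.1 * 6.6^2
Pp = 1657.19 kN/m


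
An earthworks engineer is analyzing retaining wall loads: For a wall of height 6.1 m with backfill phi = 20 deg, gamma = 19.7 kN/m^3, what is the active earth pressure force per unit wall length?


Result: 179.7 kN/m

Derivation:
Compute active earth pressure coefficient:
Ka = tan^2(45 - phi/2) = tan^2(35.0) = 0.490291
Compute active force:
Pa = 0.5 * Ka * gamma * H^2
Pa = 0.5 * 0.490291 * 19.7 * 6.1^2
Pa = 179.7 kN/m


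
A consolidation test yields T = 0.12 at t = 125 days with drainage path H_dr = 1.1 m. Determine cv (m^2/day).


Using cv = T * H_dr^2 / t
H_dr^2 = 1.1^2 = 1.21
cv = 0.12 * 1.21 / 125
cv = 0.00116 m^2/day


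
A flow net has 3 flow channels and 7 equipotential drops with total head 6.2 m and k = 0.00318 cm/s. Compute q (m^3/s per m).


Convert k to m/s for unit consistency with H:
k = 0.00318 cm/s = 0.00318 / 100 m/s = 3.18e-05 m/s
Using q = k * H * Nf / Nd
Nf / Nd = 3 / 7 = 0.4286
q = 3.18e-05 * 6.2 * 0.4286
q = 8.45e-05 m^3/s per m


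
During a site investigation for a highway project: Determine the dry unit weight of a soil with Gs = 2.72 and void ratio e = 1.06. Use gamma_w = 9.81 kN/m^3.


Using gamma_d = Gs * gamma_w / (1 + e)
gamma_d = 2.72 * 9.81 / (1 + 1.06)
gamma_d = 2.72 * 9.81 / 2.06
gamma_d = 12.953 kN/m^3


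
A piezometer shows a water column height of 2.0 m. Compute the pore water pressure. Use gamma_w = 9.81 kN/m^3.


Using u = gamma_w * h_w
u = 9.81 * 2.0
u = 19.62 kPa


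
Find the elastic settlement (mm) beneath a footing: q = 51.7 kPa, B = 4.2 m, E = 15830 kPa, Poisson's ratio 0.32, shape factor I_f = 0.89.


Result: 10.958 mm

Derivation:
Using Se = q * B * (1 - nu^2) * I_f / E
1 - nu^2 = 1 - 0.32^2 = 0.8976
Se = 51.7 * 4.2 * 0.8976 * 0.89 / 15830
Se = 0.010958 m
Convert to mm: Se = 0.010958 * 1000 = 10.958 mm


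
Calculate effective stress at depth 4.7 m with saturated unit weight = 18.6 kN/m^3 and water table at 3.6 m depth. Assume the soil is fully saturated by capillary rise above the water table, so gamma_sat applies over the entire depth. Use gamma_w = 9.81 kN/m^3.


Total stress = gamma_sat * depth
sigma = 18.6 * 4.7 = 87.42 kPa
Pore water pressure u = gamma_w * (depth - d_wt)
u = 9.81 * (4.7 - 3.6) = 10.791 kPa
Effective stress = sigma - u
sigma' = 87.42 - 10.791 = 76.63 kPa


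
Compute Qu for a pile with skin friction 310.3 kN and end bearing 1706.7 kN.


Result: 2017.0 kN

Derivation:
Using Qu = Qf + Qb
Qu = 310.3 + 1706.7
Qu = 2017.0 kN


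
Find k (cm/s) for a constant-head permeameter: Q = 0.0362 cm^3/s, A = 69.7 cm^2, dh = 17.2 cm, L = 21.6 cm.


Result: 0.000652 cm/s

Derivation:
Compute hydraulic gradient:
i = dh / L = 17.2 / 21.6 = 0.796296
Then apply Darcy's law:
k = Q / (A * i)
k = 0.0362 / (69.7 * 0.796296)
k = 0.0362 / 55.5019
k = 0.000652 cm/s


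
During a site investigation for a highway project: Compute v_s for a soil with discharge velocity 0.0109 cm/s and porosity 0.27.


Result: 0.04037 cm/s

Derivation:
Using v_s = v_d / n
v_s = 0.0109 / 0.27
v_s = 0.04037 cm/s


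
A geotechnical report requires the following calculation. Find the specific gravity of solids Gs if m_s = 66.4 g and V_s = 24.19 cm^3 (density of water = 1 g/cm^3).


Using Gs = m_s / (V_s * rho_w)
Since rho_w = 1 g/cm^3:
Gs = 66.4 / 24.19
Gs = 2.745


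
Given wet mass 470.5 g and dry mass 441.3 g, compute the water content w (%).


Using w = (m_wet - m_dry) / m_dry * 100
m_wet - m_dry = 470.5 - 441.3 = 29.2 g
w = 29.2 / 441.3 * 100
w = 6.62 %


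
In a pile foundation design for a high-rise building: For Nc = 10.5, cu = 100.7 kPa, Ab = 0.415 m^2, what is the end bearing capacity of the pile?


Using Qb = Nc * cu * Ab
Qb = 10.5 * 100.7 * 0.415
Qb = 438.8 kN


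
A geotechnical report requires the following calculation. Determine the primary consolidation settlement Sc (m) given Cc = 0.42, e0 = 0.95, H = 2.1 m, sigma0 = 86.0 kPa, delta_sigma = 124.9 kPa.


Using Sc = Cc * H / (1 + e0) * log10((sigma0 + delta_sigma) / sigma0)
Stress ratio = (86.0 + 124.9) / 86.0 = 2.45233
log10(2.45233) = 0.389578
Cc * H / (1 + e0) = 0.42 * 2.1 / (1 + 0.95) = 0.452308
Sc = 0.452308 * 0.389578
Sc = 0.1762 m


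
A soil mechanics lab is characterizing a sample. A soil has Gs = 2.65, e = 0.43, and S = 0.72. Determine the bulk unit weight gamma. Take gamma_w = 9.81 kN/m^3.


Using gamma = gamma_w * (Gs + S*e) / (1 + e)
Numerator: Gs + S*e = 2.65 + 0.72*0.43 = 2.9596
Denominator: 1 + e = 1 + 0.43 = 1.43
gamma = 9.81 * 2.9596 / 1.43
gamma = 20.303 kN/m^3


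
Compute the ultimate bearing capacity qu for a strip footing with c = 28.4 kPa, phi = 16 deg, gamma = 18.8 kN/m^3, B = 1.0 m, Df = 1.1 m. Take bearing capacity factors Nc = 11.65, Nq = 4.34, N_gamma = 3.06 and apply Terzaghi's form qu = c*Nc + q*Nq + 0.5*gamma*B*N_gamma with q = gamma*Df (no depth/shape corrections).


Result: 449.38 kPa

Derivation:
Compute qu = c*Nc + gamma*Df*Nq + 0.5*gamma*B*N_gamma
Term 1: 28.4 * 11.65 = 330.86
Term 2: 18.8 * 1.1 * 4.34 = 89.7512
Term 3: 0.5 * 18.8 * 1.0 * 3.06 = 28.764
qu = 330.86 + 89.7512 + 28.764
qu = 449.38 kPa


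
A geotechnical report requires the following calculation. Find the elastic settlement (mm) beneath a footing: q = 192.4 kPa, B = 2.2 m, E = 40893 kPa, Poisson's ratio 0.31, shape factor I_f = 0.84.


Using Se = q * B * (1 - nu^2) * I_f / E
1 - nu^2 = 1 - 0.31^2 = 0.9039
Se = 192.4 * 2.2 * 0.9039 * 0.84 / 40893
Se = 0.007859 m
Convert to mm: Se = 0.007859 * 1000 = 7.859 mm


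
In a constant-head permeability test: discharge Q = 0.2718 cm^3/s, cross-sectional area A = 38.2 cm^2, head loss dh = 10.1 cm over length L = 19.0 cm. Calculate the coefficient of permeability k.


Result: 0.013385 cm/s

Derivation:
Compute hydraulic gradient:
i = dh / L = 10.1 / 19.0 = 0.531579
Then apply Darcy's law:
k = Q / (A * i)
k = 0.2718 / (38.2 * 0.531579)
k = 0.2718 / 20.3063
k = 0.013385 cm/s


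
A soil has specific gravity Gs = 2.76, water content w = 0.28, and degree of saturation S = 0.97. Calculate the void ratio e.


Using the relation e = Gs * w / S
e = 2.76 * 0.28 / 0.97
e = 0.7967


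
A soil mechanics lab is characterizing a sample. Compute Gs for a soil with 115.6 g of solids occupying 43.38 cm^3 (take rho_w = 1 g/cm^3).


Result: 2.665

Derivation:
Using Gs = m_s / (V_s * rho_w)
Since rho_w = 1 g/cm^3:
Gs = 115.6 / 43.38
Gs = 2.665


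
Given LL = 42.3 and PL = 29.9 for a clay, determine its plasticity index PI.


Result: 12.4

Derivation:
Using PI = LL - PL
PI = 42.3 - 29.9
PI = 12.4


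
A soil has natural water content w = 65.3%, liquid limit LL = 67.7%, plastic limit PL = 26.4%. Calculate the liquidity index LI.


First compute the plasticity index:
PI = LL - PL = 67.7 - 26.4 = 41.3
Then compute the liquidity index:
LI = (w - PL) / PI
LI = (65.3 - 26.4) / 41.3
LI = 0.942


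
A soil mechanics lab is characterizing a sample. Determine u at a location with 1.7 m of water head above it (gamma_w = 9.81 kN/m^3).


Using u = gamma_w * h_w
u = 9.81 * 1.7
u = 16.68 kPa


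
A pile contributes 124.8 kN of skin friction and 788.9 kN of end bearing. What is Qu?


Using Qu = Qf + Qb
Qu = 124.8 + 788.9
Qu = 913.7 kN


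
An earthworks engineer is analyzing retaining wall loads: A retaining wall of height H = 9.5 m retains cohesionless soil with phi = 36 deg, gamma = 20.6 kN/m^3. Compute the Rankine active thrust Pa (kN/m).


Compute active earth pressure coefficient:
Ka = tan^2(45 - phi/2) = tan^2(27.0) = 0.259616
Compute active force:
Pa = 0.5 * Ka * gamma * H^2
Pa = 0.5 * 0.259616 * 20.6 * 9.5^2
Pa = 241.33 kN/m


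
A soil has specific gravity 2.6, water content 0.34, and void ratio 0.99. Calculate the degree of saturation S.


Using S = Gs * w / e
S = 2.6 * 0.34 / 0.99
S = 0.8929


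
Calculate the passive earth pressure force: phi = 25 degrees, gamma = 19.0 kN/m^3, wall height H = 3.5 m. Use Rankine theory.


Result: 286.74 kN/m

Derivation:
Compute passive earth pressure coefficient:
Kp = tan^2(45 + phi/2) = tan^2(57.5) = 2.463913
Compute passive force:
Pp = 0.5 * Kp * gamma * H^2
Pp = 0.5 * 2.463913 * 19.0 * 3.5^2
Pp = 286.74 kN/m


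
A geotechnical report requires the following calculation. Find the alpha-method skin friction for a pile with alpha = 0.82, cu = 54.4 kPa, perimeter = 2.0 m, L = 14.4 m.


Using Qs = alpha * cu * perimeter * L
Qs = 0.82 * 54.4 * 2.0 * 14.4
Qs = 1284.71 kN


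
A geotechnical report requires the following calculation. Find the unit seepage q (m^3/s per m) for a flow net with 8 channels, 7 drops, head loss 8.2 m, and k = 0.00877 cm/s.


Convert k to m/s for unit consistency with H:
k = 0.00877 cm/s = 0.00877 / 100 m/s = 8.77e-05 m/s
Using q = k * H * Nf / Nd
Nf / Nd = 8 / 7 = 1.1429
q = 8.77e-05 * 8.2 * 1.1429
q = 0.0008219 m^3/s per m


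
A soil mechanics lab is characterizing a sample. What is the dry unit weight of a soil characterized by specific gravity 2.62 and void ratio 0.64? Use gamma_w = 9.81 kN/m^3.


Using gamma_d = Gs * gamma_w / (1 + e)
gamma_d = 2.62 * 9.81 / (1 + 0.64)
gamma_d = 2.62 * 9.81 / 1.64
gamma_d = 15.672 kN/m^3


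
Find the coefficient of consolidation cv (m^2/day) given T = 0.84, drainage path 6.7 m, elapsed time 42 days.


Result: 0.8978 m^2/day

Derivation:
Using cv = T * H_dr^2 / t
H_dr^2 = 6.7^2 = 44.89
cv = 0.84 * 44.89 / 42
cv = 0.8978 m^2/day


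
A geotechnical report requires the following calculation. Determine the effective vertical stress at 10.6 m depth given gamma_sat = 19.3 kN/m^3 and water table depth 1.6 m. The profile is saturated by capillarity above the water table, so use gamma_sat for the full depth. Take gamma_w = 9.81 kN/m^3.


Result: 116.29 kPa

Derivation:
Total stress = gamma_sat * depth
sigma = 19.3 * 10.6 = 204.58 kPa
Pore water pressure u = gamma_w * (depth - d_wt)
u = 9.81 * (10.6 - 1.6) = 88.29 kPa
Effective stress = sigma - u
sigma' = 204.58 - 88.29 = 116.29 kPa


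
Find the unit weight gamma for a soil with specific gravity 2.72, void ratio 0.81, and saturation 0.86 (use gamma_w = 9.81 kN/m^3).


Result: 18.518 kN/m^3

Derivation:
Using gamma = gamma_w * (Gs + S*e) / (1 + e)
Numerator: Gs + S*e = 2.72 + 0.86*0.81 = 3.4166
Denominator: 1 + e = 1 + 0.81 = 1.81
gamma = 9.81 * 3.4166 / 1.81
gamma = 18.518 kN/m^3


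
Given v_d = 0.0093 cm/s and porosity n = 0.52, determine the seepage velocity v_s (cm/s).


Using v_s = v_d / n
v_s = 0.0093 / 0.52
v_s = 0.01788 cm/s


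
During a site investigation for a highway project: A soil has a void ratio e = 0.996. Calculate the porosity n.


Using the relation n = e / (1 + e)
n = 0.996 / (1 + 0.996)
n = 0.996 / 1.996
n = 0.499


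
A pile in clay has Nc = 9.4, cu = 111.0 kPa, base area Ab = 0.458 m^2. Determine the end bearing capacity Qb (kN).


Using Qb = Nc * cu * Ab
Qb = 9.4 * 111.0 * 0.458
Qb = 477.88 kN


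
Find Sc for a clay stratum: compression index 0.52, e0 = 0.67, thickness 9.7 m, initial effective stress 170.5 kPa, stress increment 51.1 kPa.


Result: 0.3439 m

Derivation:
Using Sc = Cc * H / (1 + e0) * log10((sigma0 + delta_sigma) / sigma0)
Stress ratio = (170.5 + 51.1) / 170.5 = 1.29971
log10(1.29971) = 0.113845
Cc * H / (1 + e0) = 0.52 * 9.7 / (1 + 0.67) = 3.02036
Sc = 3.02036 * 0.113845
Sc = 0.3439 m


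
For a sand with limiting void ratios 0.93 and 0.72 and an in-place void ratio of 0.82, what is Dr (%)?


Result: 52.38 %

Derivation:
Using Dr = (e_max - e) / (e_max - e_min) * 100
e_max - e = 0.93 - 0.82 = 0.11
e_max - e_min = 0.93 - 0.72 = 0.21
Dr = 0.11 / 0.21 * 100
Dr = 52.38 %


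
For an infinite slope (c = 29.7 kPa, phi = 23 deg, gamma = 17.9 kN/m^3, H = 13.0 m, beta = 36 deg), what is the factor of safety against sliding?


Using Fs = c / (gamma*H*sin(beta)*cos(beta)) + tan(phi)/tan(beta)
Cohesion contribution = 29.7 / (17.9*13.0*sin(36)*cos(36))
Cohesion contribution = 0.268401
Friction contribution = tan(23)/tan(36) = 0.584239
Fs = 0.268401 + 0.584239
Fs = 0.853


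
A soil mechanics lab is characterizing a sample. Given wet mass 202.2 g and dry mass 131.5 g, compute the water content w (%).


Using w = (m_wet - m_dry) / m_dry * 100
m_wet - m_dry = 202.2 - 131.5 = 70.7 g
w = 70.7 / 131.5 * 100
w = 53.76 %


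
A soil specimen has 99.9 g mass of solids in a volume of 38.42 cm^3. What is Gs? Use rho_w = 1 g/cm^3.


Using Gs = m_s / (V_s * rho_w)
Since rho_w = 1 g/cm^3:
Gs = 99.9 / 38.42
Gs = 2.6


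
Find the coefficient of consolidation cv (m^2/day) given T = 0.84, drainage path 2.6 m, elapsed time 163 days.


Result: 0.03484 m^2/day

Derivation:
Using cv = T * H_dr^2 / t
H_dr^2 = 2.6^2 = 6.76
cv = 0.84 * 6.76 / 163
cv = 0.03484 m^2/day


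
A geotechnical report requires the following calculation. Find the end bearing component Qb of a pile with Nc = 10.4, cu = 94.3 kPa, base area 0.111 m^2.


Result: 108.86 kN

Derivation:
Using Qb = Nc * cu * Ab
Qb = 10.4 * 94.3 * 0.111
Qb = 108.86 kN


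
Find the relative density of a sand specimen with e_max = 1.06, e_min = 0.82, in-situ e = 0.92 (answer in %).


Result: 58.33 %

Derivation:
Using Dr = (e_max - e) / (e_max - e_min) * 100
e_max - e = 1.06 - 0.92 = 0.14
e_max - e_min = 1.06 - 0.82 = 0.24
Dr = 0.14 / 0.24 * 100
Dr = 58.33 %


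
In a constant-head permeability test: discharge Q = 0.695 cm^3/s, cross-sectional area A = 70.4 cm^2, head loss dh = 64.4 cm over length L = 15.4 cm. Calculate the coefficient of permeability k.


Compute hydraulic gradient:
i = dh / L = 64.4 / 15.4 = 4.18182
Then apply Darcy's law:
k = Q / (A * i)
k = 0.695 / (70.4 * 4.18182)
k = 0.695 / 294.4
k = 0.002361 cm/s


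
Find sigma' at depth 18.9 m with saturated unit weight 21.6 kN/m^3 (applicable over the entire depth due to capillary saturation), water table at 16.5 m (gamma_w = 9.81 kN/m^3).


Result: 384.7 kPa

Derivation:
Total stress = gamma_sat * depth
sigma = 21.6 * 18.9 = 408.24 kPa
Pore water pressure u = gamma_w * (depth - d_wt)
u = 9.81 * (18.9 - 16.5) = 23.544 kPa
Effective stress = sigma - u
sigma' = 408.24 - 23.544 = 384.7 kPa


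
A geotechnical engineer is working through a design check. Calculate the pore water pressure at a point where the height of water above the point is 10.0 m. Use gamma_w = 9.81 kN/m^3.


Using u = gamma_w * h_w
u = 9.81 * 10.0
u = 98.1 kPa


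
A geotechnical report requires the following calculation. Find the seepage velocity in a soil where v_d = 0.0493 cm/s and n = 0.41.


Using v_s = v_d / n
v_s = 0.0493 / 0.41
v_s = 0.12024 cm/s


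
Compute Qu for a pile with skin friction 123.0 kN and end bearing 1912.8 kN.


Using Qu = Qf + Qb
Qu = 123.0 + 1912.8
Qu = 2035.8 kN


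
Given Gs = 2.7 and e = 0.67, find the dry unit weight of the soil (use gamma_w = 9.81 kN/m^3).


Result: 15.86 kN/m^3

Derivation:
Using gamma_d = Gs * gamma_w / (1 + e)
gamma_d = 2.7 * 9.81 / (1 + 0.67)
gamma_d = 2.7 * 9.81 / 1.67
gamma_d = 15.86 kN/m^3


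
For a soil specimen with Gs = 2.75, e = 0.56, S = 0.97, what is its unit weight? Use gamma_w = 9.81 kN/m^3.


Result: 20.709 kN/m^3

Derivation:
Using gamma = gamma_w * (Gs + S*e) / (1 + e)
Numerator: Gs + S*e = 2.75 + 0.97*0.56 = 3.2932
Denominator: 1 + e = 1 + 0.56 = 1.56
gamma = 9.81 * 3.2932 / 1.56
gamma = 20.709 kN/m^3


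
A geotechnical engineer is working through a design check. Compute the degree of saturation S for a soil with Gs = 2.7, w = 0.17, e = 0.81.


Using S = Gs * w / e
S = 2.7 * 0.17 / 0.81
S = 0.5667


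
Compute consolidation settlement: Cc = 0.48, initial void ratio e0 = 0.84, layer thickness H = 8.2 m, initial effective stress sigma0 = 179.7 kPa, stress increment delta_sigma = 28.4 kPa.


Using Sc = Cc * H / (1 + e0) * log10((sigma0 + delta_sigma) / sigma0)
Stress ratio = (179.7 + 28.4) / 179.7 = 1.15804
log10(1.15804) = 0.063724
Cc * H / (1 + e0) = 0.48 * 8.2 / (1 + 0.84) = 2.13913
Sc = 2.13913 * 0.063724
Sc = 0.1363 m


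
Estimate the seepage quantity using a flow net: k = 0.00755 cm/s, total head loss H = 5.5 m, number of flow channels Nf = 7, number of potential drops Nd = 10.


Result: 0.0002907 m^3/s per m

Derivation:
Convert k to m/s for unit consistency with H:
k = 0.00755 cm/s = 0.00755 / 100 m/s = 7.55e-05 m/s
Using q = k * H * Nf / Nd
Nf / Nd = 7 / 10 = 0.7
q = 7.55e-05 * 5.5 * 0.7
q = 0.0002907 m^3/s per m


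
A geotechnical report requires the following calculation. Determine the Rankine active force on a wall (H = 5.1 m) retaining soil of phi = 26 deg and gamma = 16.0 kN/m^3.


Compute active earth pressure coefficient:
Ka = tan^2(45 - phi/2) = tan^2(32.0) = 0.390462
Compute active force:
Pa = 0.5 * Ka * gamma * H^2
Pa = 0.5 * 0.390462 * 16.0 * 5.1^2
Pa = 81.25 kN/m


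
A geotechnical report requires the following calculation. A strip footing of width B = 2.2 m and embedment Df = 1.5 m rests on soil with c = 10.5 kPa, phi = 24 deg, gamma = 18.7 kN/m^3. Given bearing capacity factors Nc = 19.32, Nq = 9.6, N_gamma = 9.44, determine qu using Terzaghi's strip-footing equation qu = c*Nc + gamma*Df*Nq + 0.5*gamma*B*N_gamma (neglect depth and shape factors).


Result: 666.32 kPa

Derivation:
Compute qu = c*Nc + gamma*Df*Nq + 0.5*gamma*B*N_gamma
Term 1: 10.5 * 19.32 = 202.86
Term 2: 18.7 * 1.5 * 9.6 = 269.28
Term 3: 0.5 * 18.7 * 2.2 * 9.44 = 194.1808
qu = 202.86 + 269.28 + 194.1808
qu = 666.32 kPa


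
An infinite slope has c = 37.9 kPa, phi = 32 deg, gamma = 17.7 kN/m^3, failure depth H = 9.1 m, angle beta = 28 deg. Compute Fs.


Using Fs = c / (gamma*H*sin(beta)*cos(beta)) + tan(phi)/tan(beta)
Cohesion contribution = 37.9 / (17.7*9.1*sin(28)*cos(28))
Cohesion contribution = 0.56765
Friction contribution = tan(32)/tan(28) = 1.17521
Fs = 0.56765 + 1.17521
Fs = 1.743


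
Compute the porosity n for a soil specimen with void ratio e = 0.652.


Using the relation n = e / (1 + e)
n = 0.652 / (1 + 0.652)
n = 0.652 / 1.652
n = 0.3947


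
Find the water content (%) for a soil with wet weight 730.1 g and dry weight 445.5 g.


Using w = (m_wet - m_dry) / m_dry * 100
m_wet - m_dry = 730.1 - 445.5 = 284.6 g
w = 284.6 / 445.5 * 100
w = 63.88 %


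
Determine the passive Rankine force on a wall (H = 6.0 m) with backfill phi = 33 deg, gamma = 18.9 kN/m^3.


Result: 1154.0 kN/m

Derivation:
Compute passive earth pressure coefficient:
Kp = tan^2(45 + phi/2) = tan^2(61.5) = 3.39212
Compute passive force:
Pp = 0.5 * Kp * gamma * H^2
Pp = 0.5 * 3.39212 * 18.9 * 6.0^2
Pp = 1154.0 kN/m


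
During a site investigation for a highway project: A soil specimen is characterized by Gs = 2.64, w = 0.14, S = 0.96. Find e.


Using the relation e = Gs * w / S
e = 2.64 * 0.14 / 0.96
e = 0.385


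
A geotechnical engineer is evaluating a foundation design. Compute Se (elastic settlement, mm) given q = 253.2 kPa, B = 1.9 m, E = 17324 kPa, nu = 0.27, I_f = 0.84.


Using Se = q * B * (1 - nu^2) * I_f / E
1 - nu^2 = 1 - 0.27^2 = 0.9271
Se = 253.2 * 1.9 * 0.9271 * 0.84 / 17324
Se = 0.021626 m
Convert to mm: Se = 0.021626 * 1000 = 21.626 mm


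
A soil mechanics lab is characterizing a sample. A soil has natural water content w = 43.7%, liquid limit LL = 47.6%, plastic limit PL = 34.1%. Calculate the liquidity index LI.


Result: 0.711

Derivation:
First compute the plasticity index:
PI = LL - PL = 47.6 - 34.1 = 13.5
Then compute the liquidity index:
LI = (w - PL) / PI
LI = (43.7 - 34.1) / 13.5
LI = 0.711


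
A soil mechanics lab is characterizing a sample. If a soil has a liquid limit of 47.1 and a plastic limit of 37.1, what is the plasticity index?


Result: 10.0

Derivation:
Using PI = LL - PL
PI = 47.1 - 37.1
PI = 10.0


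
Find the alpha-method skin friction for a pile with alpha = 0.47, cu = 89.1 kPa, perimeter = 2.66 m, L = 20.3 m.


Using Qs = alpha * cu * perimeter * L
Qs = 0.47 * 89.1 * 2.66 * 20.3
Qs = 2261.27 kN


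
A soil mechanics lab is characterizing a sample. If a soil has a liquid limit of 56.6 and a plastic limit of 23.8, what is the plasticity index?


Result: 32.8

Derivation:
Using PI = LL - PL
PI = 56.6 - 23.8
PI = 32.8


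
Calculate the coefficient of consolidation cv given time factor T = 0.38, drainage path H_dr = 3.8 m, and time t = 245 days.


Result: 0.0224 m^2/day

Derivation:
Using cv = T * H_dr^2 / t
H_dr^2 = 3.8^2 = 14.44
cv = 0.38 * 14.44 / 245
cv = 0.0224 m^2/day


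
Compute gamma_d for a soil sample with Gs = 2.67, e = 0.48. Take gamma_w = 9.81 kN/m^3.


Using gamma_d = Gs * gamma_w / (1 + e)
gamma_d = 2.67 * 9.81 / (1 + 0.48)
gamma_d = 2.67 * 9.81 / 1.48
gamma_d = 17.698 kN/m^3


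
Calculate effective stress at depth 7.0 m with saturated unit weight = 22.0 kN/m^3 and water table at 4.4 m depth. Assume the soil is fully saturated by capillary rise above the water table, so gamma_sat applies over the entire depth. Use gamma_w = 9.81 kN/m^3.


Result: 128.49 kPa

Derivation:
Total stress = gamma_sat * depth
sigma = 22.0 * 7.0 = 154.0 kPa
Pore water pressure u = gamma_w * (depth - d_wt)
u = 9.81 * (7.0 - 4.4) = 25.506 kPa
Effective stress = sigma - u
sigma' = 154.0 - 25.506 = 128.49 kPa


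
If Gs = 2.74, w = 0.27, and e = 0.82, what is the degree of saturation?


Using S = Gs * w / e
S = 2.74 * 0.27 / 0.82
S = 0.9022


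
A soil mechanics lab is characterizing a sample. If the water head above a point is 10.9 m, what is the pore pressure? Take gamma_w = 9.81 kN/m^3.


Result: 106.93 kPa

Derivation:
Using u = gamma_w * h_w
u = 9.81 * 10.9
u = 106.93 kPa


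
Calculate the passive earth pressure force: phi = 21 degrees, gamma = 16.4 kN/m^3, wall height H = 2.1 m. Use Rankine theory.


Compute passive earth pressure coefficient:
Kp = tan^2(45 + phi/2) = tan^2(55.5) = 2.117051
Compute passive force:
Pp = 0.5 * Kp * gamma * H^2
Pp = 0.5 * 2.117051 * 16.4 * 2.1^2
Pp = 76.56 kN/m


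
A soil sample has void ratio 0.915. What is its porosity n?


Result: 0.4778

Derivation:
Using the relation n = e / (1 + e)
n = 0.915 / (1 + 0.915)
n = 0.915 / 1.915
n = 0.4778


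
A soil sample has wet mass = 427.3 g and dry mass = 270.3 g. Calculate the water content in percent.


Using w = (m_wet - m_dry) / m_dry * 100
m_wet - m_dry = 427.3 - 270.3 = 157.0 g
w = 157.0 / 270.3 * 100
w = 58.08 %


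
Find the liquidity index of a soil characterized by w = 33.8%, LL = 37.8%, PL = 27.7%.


First compute the plasticity index:
PI = LL - PL = 37.8 - 27.7 = 10.1
Then compute the liquidity index:
LI = (w - PL) / PI
LI = (33.8 - 27.7) / 10.1
LI = 0.604


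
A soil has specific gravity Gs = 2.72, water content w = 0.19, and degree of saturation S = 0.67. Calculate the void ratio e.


Result: 0.7713

Derivation:
Using the relation e = Gs * w / S
e = 2.72 * 0.19 / 0.67
e = 0.7713


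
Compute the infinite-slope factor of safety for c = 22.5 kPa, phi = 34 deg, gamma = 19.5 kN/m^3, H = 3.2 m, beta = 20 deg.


Result: 2.975

Derivation:
Using Fs = c / (gamma*H*sin(beta)*cos(beta)) + tan(phi)/tan(beta)
Cohesion contribution = 22.5 / (19.5*3.2*sin(20)*cos(20))
Cohesion contribution = 1.12192
Friction contribution = tan(34)/tan(20) = 1.8532
Fs = 1.12192 + 1.8532
Fs = 2.975


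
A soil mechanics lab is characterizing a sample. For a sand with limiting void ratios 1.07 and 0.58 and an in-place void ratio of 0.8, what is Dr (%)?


Using Dr = (e_max - e) / (e_max - e_min) * 100
e_max - e = 1.07 - 0.8 = 0.27
e_max - e_min = 1.07 - 0.58 = 0.49
Dr = 0.27 / 0.49 * 100
Dr = 55.1 %


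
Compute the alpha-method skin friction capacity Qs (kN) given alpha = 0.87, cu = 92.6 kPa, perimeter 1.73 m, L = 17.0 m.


Result: 2369.33 kN

Derivation:
Using Qs = alpha * cu * perimeter * L
Qs = 0.87 * 92.6 * 1.73 * 17.0
Qs = 2369.33 kN


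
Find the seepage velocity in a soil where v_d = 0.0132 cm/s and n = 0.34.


Result: 0.03882 cm/s

Derivation:
Using v_s = v_d / n
v_s = 0.0132 / 0.34
v_s = 0.03882 cm/s


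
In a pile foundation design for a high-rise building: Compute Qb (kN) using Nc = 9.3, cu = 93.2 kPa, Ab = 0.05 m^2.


Using Qb = Nc * cu * Ab
Qb = 9.3 * 93.2 * 0.05
Qb = 43.34 kN


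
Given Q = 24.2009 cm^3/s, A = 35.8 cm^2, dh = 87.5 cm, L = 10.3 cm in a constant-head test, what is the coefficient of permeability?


Result: 0.079575 cm/s

Derivation:
Compute hydraulic gradient:
i = dh / L = 87.5 / 10.3 = 8.49515
Then apply Darcy's law:
k = Q / (A * i)
k = 24.2009 / (35.8 * 8.49515)
k = 24.2009 / 304.126
k = 0.079575 cm/s


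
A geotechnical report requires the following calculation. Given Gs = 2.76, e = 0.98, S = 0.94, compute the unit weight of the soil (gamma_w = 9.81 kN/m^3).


Result: 18.239 kN/m^3

Derivation:
Using gamma = gamma_w * (Gs + S*e) / (1 + e)
Numerator: Gs + S*e = 2.76 + 0.94*0.98 = 3.6812
Denominator: 1 + e = 1 + 0.98 = 1.98
gamma = 9.81 * 3.6812 / 1.98
gamma = 18.239 kN/m^3


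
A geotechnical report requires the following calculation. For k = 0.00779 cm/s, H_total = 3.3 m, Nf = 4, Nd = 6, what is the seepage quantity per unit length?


Result: 0.0001714 m^3/s per m

Derivation:
Convert k to m/s for unit consistency with H:
k = 0.00779 cm/s = 0.00779 / 100 m/s = 7.79e-05 m/s
Using q = k * H * Nf / Nd
Nf / Nd = 4 / 6 = 0.6667
q = 7.79e-05 * 3.3 * 0.6667
q = 0.0001714 m^3/s per m


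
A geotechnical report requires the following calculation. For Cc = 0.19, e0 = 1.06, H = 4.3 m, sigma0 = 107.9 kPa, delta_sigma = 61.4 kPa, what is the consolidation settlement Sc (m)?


Result: 0.0776 m

Derivation:
Using Sc = Cc * H / (1 + e0) * log10((sigma0 + delta_sigma) / sigma0)
Stress ratio = (107.9 + 61.4) / 107.9 = 1.56905
log10(1.56905) = 0.195636
Cc * H / (1 + e0) = 0.19 * 4.3 / (1 + 1.06) = 0.396602
Sc = 0.396602 * 0.195636
Sc = 0.0776 m


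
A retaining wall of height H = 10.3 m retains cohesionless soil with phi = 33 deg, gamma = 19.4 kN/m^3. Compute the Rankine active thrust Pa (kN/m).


Compute active earth pressure coefficient:
Ka = tan^2(45 - phi/2) = tan^2(28.5) = 0.294801
Compute active force:
Pa = 0.5 * Ka * gamma * H^2
Pa = 0.5 * 0.294801 * 19.4 * 10.3^2
Pa = 303.37 kN/m


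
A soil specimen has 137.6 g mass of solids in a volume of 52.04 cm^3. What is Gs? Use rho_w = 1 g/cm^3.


Using Gs = m_s / (V_s * rho_w)
Since rho_w = 1 g/cm^3:
Gs = 137.6 / 52.04
Gs = 2.644


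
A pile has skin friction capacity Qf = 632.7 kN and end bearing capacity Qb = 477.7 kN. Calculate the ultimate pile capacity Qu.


Using Qu = Qf + Qb
Qu = 632.7 + 477.7
Qu = 1110.4 kN


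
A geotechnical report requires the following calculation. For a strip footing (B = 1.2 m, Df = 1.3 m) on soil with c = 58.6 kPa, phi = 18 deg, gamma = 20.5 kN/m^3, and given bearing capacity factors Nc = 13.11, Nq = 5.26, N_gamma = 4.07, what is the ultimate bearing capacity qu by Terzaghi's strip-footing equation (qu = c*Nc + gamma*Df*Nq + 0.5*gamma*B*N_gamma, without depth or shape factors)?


Result: 958.49 kPa

Derivation:
Compute qu = c*Nc + gamma*Df*Nq + 0.5*gamma*B*N_gamma
Term 1: 58.6 * 13.11 = 768.246
Term 2: 20.5 * 1.3 * 5.26 = 140.179
Term 3: 0.5 * 20.5 * 1.2 * 4.07 = 50.061
qu = 768.246 + 140.179 + 50.061
qu = 958.49 kPa


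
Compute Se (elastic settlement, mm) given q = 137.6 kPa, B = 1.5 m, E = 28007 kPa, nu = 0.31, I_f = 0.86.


Using Se = q * B * (1 - nu^2) * I_f / E
1 - nu^2 = 1 - 0.31^2 = 0.9039
Se = 137.6 * 1.5 * 0.9039 * 0.86 / 28007
Se = 0.005729 m
Convert to mm: Se = 0.005729 * 1000 = 5.729 mm


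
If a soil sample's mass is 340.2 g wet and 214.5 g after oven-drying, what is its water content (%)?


Using w = (m_wet - m_dry) / m_dry * 100
m_wet - m_dry = 340.2 - 214.5 = 125.7 g
w = 125.7 / 214.5 * 100
w = 58.6 %


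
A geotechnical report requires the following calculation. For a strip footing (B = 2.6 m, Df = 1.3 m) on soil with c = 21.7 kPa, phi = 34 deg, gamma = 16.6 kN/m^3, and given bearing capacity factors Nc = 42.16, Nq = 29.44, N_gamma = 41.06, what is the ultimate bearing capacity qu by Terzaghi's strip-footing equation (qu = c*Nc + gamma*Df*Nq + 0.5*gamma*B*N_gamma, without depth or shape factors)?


Compute qu = c*Nc + gamma*Df*Nq + 0.5*gamma*B*N_gamma
Term 1: 21.7 * 42.16 = 914.872
Term 2: 16.6 * 1.3 * 29.44 = 635.3152
Term 3: 0.5 * 16.6 * 2.6 * 41.06 = 886.0748
qu = 914.872 + 635.3152 + 886.0748
qu = 2436.26 kPa


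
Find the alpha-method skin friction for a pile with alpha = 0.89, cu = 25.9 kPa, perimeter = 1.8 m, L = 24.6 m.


Result: 1020.7 kN

Derivation:
Using Qs = alpha * cu * perimeter * L
Qs = 0.89 * 25.9 * 1.8 * 24.6
Qs = 1020.7 kN


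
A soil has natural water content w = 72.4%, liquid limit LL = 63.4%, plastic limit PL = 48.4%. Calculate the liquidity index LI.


First compute the plasticity index:
PI = LL - PL = 63.4 - 48.4 = 15.0
Then compute the liquidity index:
LI = (w - PL) / PI
LI = (72.4 - 48.4) / 15.0
LI = 1.6


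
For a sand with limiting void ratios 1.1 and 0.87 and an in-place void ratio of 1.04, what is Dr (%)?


Result: 26.09 %

Derivation:
Using Dr = (e_max - e) / (e_max - e_min) * 100
e_max - e = 1.1 - 1.04 = 0.06
e_max - e_min = 1.1 - 0.87 = 0.23
Dr = 0.06 / 0.23 * 100
Dr = 26.09 %


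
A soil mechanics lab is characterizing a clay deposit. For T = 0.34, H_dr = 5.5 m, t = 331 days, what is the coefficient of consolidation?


Result: 0.03107 m^2/day

Derivation:
Using cv = T * H_dr^2 / t
H_dr^2 = 5.5^2 = 30.25
cv = 0.34 * 30.25 / 331
cv = 0.03107 m^2/day


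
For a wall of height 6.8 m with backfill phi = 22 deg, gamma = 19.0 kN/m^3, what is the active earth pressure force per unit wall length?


Compute active earth pressure coefficient:
Ka = tan^2(45 - phi/2) = tan^2(34.0) = 0.454962
Compute active force:
Pa = 0.5 * Ka * gamma * H^2
Pa = 0.5 * 0.454962 * 19.0 * 6.8^2
Pa = 199.86 kN/m


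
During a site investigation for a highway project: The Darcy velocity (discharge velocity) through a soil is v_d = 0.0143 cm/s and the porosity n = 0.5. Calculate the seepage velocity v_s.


Using v_s = v_d / n
v_s = 0.0143 / 0.5
v_s = 0.0286 cm/s


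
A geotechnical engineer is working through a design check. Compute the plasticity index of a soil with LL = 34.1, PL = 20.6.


Using PI = LL - PL
PI = 34.1 - 20.6
PI = 13.5


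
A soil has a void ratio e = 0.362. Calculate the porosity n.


Result: 0.2658

Derivation:
Using the relation n = e / (1 + e)
n = 0.362 / (1 + 0.362)
n = 0.362 / 1.362
n = 0.2658


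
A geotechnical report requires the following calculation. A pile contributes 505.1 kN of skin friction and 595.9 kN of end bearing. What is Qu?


Using Qu = Qf + Qb
Qu = 505.1 + 595.9
Qu = 1101.0 kN


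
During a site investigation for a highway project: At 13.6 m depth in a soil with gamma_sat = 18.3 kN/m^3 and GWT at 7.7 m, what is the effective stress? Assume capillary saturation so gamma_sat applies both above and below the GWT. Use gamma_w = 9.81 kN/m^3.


Total stress = gamma_sat * depth
sigma = 18.3 * 13.6 = 248.88 kPa
Pore water pressure u = gamma_w * (depth - d_wt)
u = 9.81 * (13.6 - 7.7) = 57.879 kPa
Effective stress = sigma - u
sigma' = 248.88 - 57.879 = 191.0 kPa


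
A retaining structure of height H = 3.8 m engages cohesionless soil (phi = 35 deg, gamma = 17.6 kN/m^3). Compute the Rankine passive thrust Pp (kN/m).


Compute passive earth pressure coefficient:
Kp = tan^2(45 + phi/2) = tan^2(62.5) = 3.690172
Compute passive force:
Pp = 0.5 * Kp * gamma * H^2
Pp = 0.5 * 3.690172 * 17.6 * 3.8^2
Pp = 468.92 kN/m


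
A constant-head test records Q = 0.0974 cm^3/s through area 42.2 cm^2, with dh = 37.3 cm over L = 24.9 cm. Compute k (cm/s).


Result: 0.001541 cm/s

Derivation:
Compute hydraulic gradient:
i = dh / L = 37.3 / 24.9 = 1.49799
Then apply Darcy's law:
k = Q / (A * i)
k = 0.0974 / (42.2 * 1.49799)
k = 0.0974 / 63.2153
k = 0.001541 cm/s


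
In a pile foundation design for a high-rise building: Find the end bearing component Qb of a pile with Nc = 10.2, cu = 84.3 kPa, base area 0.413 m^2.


Using Qb = Nc * cu * Ab
Qb = 10.2 * 84.3 * 0.413
Qb = 355.12 kN


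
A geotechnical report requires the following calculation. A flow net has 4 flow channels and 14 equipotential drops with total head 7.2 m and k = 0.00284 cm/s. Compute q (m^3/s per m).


Convert k to m/s for unit consistency with H:
k = 0.00284 cm/s = 0.00284 / 100 m/s = 2.84e-05 m/s
Using q = k * H * Nf / Nd
Nf / Nd = 4 / 14 = 0.2857
q = 2.84e-05 * 7.2 * 0.2857
q = 5.842e-05 m^3/s per m


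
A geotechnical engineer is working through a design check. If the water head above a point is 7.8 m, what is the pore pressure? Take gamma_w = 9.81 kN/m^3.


Result: 76.52 kPa

Derivation:
Using u = gamma_w * h_w
u = 9.81 * 7.8
u = 76.52 kPa


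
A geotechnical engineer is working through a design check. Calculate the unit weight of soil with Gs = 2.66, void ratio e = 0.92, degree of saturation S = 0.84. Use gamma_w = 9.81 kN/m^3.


Result: 17.539 kN/m^3

Derivation:
Using gamma = gamma_w * (Gs + S*e) / (1 + e)
Numerator: Gs + S*e = 2.66 + 0.84*0.92 = 3.4328
Denominator: 1 + e = 1 + 0.92 = 1.92
gamma = 9.81 * 3.4328 / 1.92
gamma = 17.539 kN/m^3


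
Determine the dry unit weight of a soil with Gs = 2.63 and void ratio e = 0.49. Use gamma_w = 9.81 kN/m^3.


Result: 17.316 kN/m^3

Derivation:
Using gamma_d = Gs * gamma_w / (1 + e)
gamma_d = 2.63 * 9.81 / (1 + 0.49)
gamma_d = 2.63 * 9.81 / 1.49
gamma_d = 17.316 kN/m^3


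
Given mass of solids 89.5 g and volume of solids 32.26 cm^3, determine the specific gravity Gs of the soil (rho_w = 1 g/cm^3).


Result: 2.774

Derivation:
Using Gs = m_s / (V_s * rho_w)
Since rho_w = 1 g/cm^3:
Gs = 89.5 / 32.26
Gs = 2.774


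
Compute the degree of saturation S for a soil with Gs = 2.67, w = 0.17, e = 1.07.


Using S = Gs * w / e
S = 2.67 * 0.17 / 1.07
S = 0.4242


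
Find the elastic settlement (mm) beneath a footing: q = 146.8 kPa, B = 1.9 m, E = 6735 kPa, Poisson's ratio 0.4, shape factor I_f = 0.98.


Using Se = q * B * (1 - nu^2) * I_f / E
1 - nu^2 = 1 - 0.4^2 = 0.84
Se = 146.8 * 1.9 * 0.84 * 0.98 / 6735
Se = 0.034092 m
Convert to mm: Se = 0.034092 * 1000 = 34.092 mm


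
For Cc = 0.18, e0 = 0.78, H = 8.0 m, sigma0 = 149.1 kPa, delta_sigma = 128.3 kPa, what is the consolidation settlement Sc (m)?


Result: 0.2181 m

Derivation:
Using Sc = Cc * H / (1 + e0) * log10((sigma0 + delta_sigma) / sigma0)
Stress ratio = (149.1 + 128.3) / 149.1 = 1.8605
log10(1.8605) = 0.269629
Cc * H / (1 + e0) = 0.18 * 8.0 / (1 + 0.78) = 0.808989
Sc = 0.808989 * 0.269629
Sc = 0.2181 m


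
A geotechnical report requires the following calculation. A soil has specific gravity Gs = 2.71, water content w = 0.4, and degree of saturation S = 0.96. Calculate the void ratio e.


Using the relation e = Gs * w / S
e = 2.71 * 0.4 / 0.96
e = 1.1292


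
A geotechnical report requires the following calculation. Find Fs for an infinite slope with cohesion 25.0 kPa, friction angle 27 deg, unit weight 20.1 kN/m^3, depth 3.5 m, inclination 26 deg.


Result: 1.947

Derivation:
Using Fs = c / (gamma*H*sin(beta)*cos(beta)) + tan(phi)/tan(beta)
Cohesion contribution = 25.0 / (20.1*3.5*sin(26)*cos(26))
Cohesion contribution = 0.901932
Friction contribution = tan(27)/tan(26) = 1.04468
Fs = 0.901932 + 1.04468
Fs = 1.947


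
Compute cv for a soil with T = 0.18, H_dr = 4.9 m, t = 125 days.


Using cv = T * H_dr^2 / t
H_dr^2 = 4.9^2 = 24.01
cv = 0.18 * 24.01 / 125
cv = 0.03457 m^2/day


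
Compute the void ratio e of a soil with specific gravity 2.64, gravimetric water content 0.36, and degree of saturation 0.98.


Result: 0.9698

Derivation:
Using the relation e = Gs * w / S
e = 2.64 * 0.36 / 0.98
e = 0.9698


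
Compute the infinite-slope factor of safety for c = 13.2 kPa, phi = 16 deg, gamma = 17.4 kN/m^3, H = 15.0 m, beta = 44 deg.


Using Fs = c / (gamma*H*sin(beta)*cos(beta)) + tan(phi)/tan(beta)
Cohesion contribution = 13.2 / (17.4*15.0*sin(44)*cos(44))
Cohesion contribution = 0.101211
Friction contribution = tan(16)/tan(44) = 0.296934
Fs = 0.101211 + 0.296934
Fs = 0.398


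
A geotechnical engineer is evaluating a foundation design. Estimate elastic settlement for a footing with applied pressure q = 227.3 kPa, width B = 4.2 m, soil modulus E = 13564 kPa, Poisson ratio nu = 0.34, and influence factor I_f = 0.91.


Using Se = q * B * (1 - nu^2) * I_f / E
1 - nu^2 = 1 - 0.34^2 = 0.8844
Se = 227.3 * 4.2 * 0.8844 * 0.91 / 13564
Se = 0.056644 m
Convert to mm: Se = 0.056644 * 1000 = 56.644 mm


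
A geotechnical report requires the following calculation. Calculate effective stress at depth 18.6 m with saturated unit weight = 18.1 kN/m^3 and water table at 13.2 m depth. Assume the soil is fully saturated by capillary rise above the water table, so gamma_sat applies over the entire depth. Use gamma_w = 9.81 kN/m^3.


Total stress = gamma_sat * depth
sigma = 18.1 * 18.6 = 336.66 kPa
Pore water pressure u = gamma_w * (depth - d_wt)
u = 9.81 * (18.6 - 13.2) = 52.974 kPa
Effective stress = sigma - u
sigma' = 336.66 - 52.974 = 283.69 kPa


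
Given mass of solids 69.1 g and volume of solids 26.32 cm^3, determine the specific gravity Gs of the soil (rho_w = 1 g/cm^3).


Using Gs = m_s / (V_s * rho_w)
Since rho_w = 1 g/cm^3:
Gs = 69.1 / 26.32
Gs = 2.625
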